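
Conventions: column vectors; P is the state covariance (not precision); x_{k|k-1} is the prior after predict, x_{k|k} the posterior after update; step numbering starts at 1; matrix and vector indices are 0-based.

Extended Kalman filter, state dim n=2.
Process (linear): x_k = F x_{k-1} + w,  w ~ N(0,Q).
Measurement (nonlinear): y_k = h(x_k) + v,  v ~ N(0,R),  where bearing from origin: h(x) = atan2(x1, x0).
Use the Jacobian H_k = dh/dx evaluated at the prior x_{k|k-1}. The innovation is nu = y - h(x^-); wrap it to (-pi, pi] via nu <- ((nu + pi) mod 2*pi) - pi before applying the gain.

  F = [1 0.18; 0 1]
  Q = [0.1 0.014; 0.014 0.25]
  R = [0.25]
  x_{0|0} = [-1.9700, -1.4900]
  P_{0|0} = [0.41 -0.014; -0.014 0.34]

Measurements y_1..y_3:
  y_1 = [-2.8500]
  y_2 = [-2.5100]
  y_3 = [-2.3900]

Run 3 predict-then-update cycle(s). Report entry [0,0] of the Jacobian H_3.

step 1: x^-=[-2.2382, -1.4900]  P^-=[0.5160 0.0612; 0.0612 0.5900]  H_jac=[0.2061 -0.3096]  S=[0.3207]  K=[0.2725; -0.5303]  nu=[-0.2957]  x^+=[-2.3188, -1.3332]  P^+=[0.4922 0.1075; 0.1075 0.4998]
step 2: x^-=[-2.5588, -1.3332]  P^-=[0.6471 0.2115; 0.2115 0.7498]  H_jac=[0.1601 -0.3074]  S=[0.3166]  K=[0.1220; -0.6210]  nu=[0.1513]  x^+=[-2.5403, -1.4271]  P^+=[0.6424 0.2355; 0.2355 0.6277]
step 3: x^-=[-2.7972, -1.4271]  P^-=[0.8475 0.3625; 0.3625 0.8777]  H_jac=[0.1447 -0.2837]  S=[0.3086]  K=[0.0642; -0.6368]  nu=[0.2798]  x^+=[-2.7792, -1.6053]  P^+=[0.8462 0.3751; 0.3751 0.7526]

H_jac[0,0] = 0.1447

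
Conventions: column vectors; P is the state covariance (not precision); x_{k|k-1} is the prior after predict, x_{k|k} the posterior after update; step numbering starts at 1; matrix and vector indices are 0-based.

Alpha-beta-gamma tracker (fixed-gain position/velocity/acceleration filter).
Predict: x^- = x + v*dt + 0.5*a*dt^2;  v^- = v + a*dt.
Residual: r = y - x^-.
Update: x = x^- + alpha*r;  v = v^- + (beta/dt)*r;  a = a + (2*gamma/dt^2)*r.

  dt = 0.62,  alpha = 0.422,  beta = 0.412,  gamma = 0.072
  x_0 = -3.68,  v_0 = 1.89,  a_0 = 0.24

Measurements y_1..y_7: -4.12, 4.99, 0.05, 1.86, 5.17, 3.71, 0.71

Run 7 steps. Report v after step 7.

v_post = -3.9071

step 1: x_pred=-2.4621  r=-1.6579  x^+=-3.1617  v^+=0.9371  a^+=-0.3811
step 2: x_pred=-2.6540  r=7.6440  x^+=0.5718  v^+=5.7804  a^+=2.4824
step 3: x_pred=4.6327  r=-4.5827  x^+=2.6988  v^+=4.2742  a^+=0.7657
step 4: x_pred=5.4960  r=-3.6360  x^+=3.9616  v^+=2.3327  a^+=-0.5964
step 5: x_pred=5.2933  r=-0.1233  x^+=5.2412  v^+=1.8811  a^+=-0.6425
step 6: x_pred=6.2840  r=-2.5740  x^+=5.1978  v^+=-0.2278  a^+=-1.6068
step 7: x_pred=4.7477  r=-4.0377  x^+=3.0438  v^+=-3.9071  a^+=-3.1194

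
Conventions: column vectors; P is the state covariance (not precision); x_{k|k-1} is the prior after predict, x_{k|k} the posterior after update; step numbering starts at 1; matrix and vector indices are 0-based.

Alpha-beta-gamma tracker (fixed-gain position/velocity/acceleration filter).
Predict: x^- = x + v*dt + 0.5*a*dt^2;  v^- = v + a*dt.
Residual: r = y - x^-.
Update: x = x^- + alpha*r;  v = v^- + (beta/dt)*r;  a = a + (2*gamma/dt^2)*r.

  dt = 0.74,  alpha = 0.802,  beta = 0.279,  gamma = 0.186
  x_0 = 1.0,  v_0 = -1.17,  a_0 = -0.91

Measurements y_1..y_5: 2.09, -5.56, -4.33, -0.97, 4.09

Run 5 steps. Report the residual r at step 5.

step 1: x_pred=-0.1150  r=2.2050  x^+=1.6534  v^+=-1.0121  a^+=0.5879
step 2: x_pred=1.0654  r=-6.6254  x^+=-4.2482  v^+=-3.0750  a^+=-3.9130
step 3: x_pred=-7.5950  r=3.2650  x^+=-4.9765  v^+=-4.7396  a^+=-1.6949
step 4: x_pred=-8.9478  r=7.9778  x^+=-2.5496  v^+=-2.9860  a^+=3.7246
step 5: x_pred=-3.7394  r=7.8294  x^+=2.5398  v^+=2.7222  a^+=9.0434

resid = 7.8294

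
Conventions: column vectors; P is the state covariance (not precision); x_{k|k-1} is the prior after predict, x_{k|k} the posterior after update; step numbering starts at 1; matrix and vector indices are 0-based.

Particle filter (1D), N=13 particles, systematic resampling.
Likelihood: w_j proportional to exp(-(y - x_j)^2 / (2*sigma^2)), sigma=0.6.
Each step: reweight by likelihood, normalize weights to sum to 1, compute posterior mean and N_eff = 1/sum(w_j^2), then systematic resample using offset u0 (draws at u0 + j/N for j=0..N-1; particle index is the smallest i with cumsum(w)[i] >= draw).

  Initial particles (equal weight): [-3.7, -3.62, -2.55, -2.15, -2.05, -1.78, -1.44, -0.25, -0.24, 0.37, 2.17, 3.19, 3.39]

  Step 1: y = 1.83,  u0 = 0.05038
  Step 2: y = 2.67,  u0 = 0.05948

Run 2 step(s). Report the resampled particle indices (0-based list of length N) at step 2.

resampled_idx = [1, 2, 3, 4, 5, 6, 7, 7, 8, 9, 10, 11, 12]

step 1: w=[0.0000, 0.0000, 0.0000, 0.0000, 0.0000, 0.0000, 0.0000, 0.0024, 0.0026, 0.0508, 0.8356, 0.0752, 0.0334]  mean=2.1840  Neff=1.4131  idx=[9, 10, 10, 10, 10, 10, 10, 10, 10, 10, 10, 11, 12]
step 2: w=[0.0001, 0.0858, 0.0858, 0.0858, 0.0858, 0.0858, 0.0858, 0.0858, 0.0858, 0.0858, 0.0858, 0.0834, 0.0591]  mean=2.3269  Neff=11.9094  idx=[1, 2, 3, 4, 5, 6, 7, 7, 8, 9, 10, 11, 12]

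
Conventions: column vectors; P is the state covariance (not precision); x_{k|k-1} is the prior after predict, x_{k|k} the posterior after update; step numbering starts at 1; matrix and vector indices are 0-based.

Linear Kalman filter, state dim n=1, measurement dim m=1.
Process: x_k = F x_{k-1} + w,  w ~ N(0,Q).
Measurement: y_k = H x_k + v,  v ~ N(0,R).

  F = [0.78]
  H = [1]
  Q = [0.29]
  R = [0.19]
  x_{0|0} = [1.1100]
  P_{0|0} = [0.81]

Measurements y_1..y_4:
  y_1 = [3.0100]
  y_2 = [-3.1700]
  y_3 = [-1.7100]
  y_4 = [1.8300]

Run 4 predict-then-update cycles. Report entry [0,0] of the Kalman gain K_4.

step 1: x^-=[0.8658]  P^-=[0.7828]  S=[0.9728]  K=[0.8047]  nu=[2.1442]  x^+=[2.5912]  P^+=[0.1529]
step 2: x^-=[2.0211]  P^-=[0.3830]  S=[0.5730]  K=[0.6684]  nu=[-5.1911]  x^+=[-1.4487]  P^+=[0.1270]
step 3: x^-=[-1.1300]  P^-=[0.3673]  S=[0.5573]  K=[0.6591]  nu=[-0.5800]  x^+=[-1.5123]  P^+=[0.1252]
step 4: x^-=[-1.1796]  P^-=[0.3662]  S=[0.5562]  K=[0.6584]  nu=[3.0096]  x^+=[0.8019]  P^+=[0.1251]

K[0,0] = 0.6584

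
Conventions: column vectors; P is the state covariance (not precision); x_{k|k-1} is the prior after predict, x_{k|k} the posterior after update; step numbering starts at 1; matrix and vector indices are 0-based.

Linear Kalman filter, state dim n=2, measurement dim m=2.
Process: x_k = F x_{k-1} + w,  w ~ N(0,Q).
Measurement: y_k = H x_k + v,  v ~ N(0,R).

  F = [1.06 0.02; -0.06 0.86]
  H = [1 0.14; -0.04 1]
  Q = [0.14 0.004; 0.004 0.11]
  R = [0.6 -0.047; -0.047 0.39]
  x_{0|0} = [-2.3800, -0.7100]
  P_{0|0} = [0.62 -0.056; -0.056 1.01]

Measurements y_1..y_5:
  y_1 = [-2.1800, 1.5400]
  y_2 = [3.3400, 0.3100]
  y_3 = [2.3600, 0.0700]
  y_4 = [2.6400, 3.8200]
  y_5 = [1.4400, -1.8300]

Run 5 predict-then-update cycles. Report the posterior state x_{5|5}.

step 1: x^-=[-2.5370, -0.4678]  P^-=[0.8347 -0.0690; -0.0690 0.8650]  S=[1.4323 -0.0279; -0.0279 1.2619]  K=[0.5747 -0.0684; 0.0498 0.6888]  nu=[0.4225, 1.9063]  x^+=[-2.4247, 0.8663]  P^+=[0.3536 -0.0396; -0.0396 0.2647]
step 2: x^-=[-2.5528, 0.8905]  P^-=[0.5357 -0.0500; -0.0500 0.3111]  S=[1.1278 -0.0745; -0.0745 0.7060]  K=[0.4653 -0.0520; 0.0238 0.4461]  nu=[5.7682, -0.6826]  x^+=[0.1668, 0.7234]  P^+=[0.2859 -0.0307; -0.0307 0.1716]
step 3: x^-=[0.1913, 0.6121]  P^-=[0.4601 -0.0392; -0.0392 0.2411]  S=[1.0538 -0.0706; -0.0706 0.6350]  K=[0.4285 -0.0430; 0.0206 0.3845]  nu=[2.0830, -0.5344]  x^+=[1.1068, 0.4495]  P^+=[0.2628 -0.0264; -0.0264 0.1479]
step 4: x^-=[1.1822, 0.3202]  P^-=[0.4342 -0.0342; -0.0342 0.2231]  S=[1.0290 -0.0672; -0.0672 0.6165]  K=[0.4148 -0.0385; 0.0210 0.3663]  nu=[1.4129, 3.5471]  x^+=[1.6318, 1.6493]  P^+=[0.2541 -0.0243; -0.0243 0.1409]
step 5: x^-=[1.7627, 1.3205]  P^-=[0.4245 -0.0319; -0.0319 0.2176]  S=[1.0199 -0.0652; -0.0652 0.6109]  K=[0.4096 -0.0363; 0.0217 0.3607]  nu=[-0.5076, -3.0800]  x^+=[1.6666, 0.1986]  P^+=[0.2507 -0.0234; -0.0234 0.1387]

x_post = [1.6666, 0.1986]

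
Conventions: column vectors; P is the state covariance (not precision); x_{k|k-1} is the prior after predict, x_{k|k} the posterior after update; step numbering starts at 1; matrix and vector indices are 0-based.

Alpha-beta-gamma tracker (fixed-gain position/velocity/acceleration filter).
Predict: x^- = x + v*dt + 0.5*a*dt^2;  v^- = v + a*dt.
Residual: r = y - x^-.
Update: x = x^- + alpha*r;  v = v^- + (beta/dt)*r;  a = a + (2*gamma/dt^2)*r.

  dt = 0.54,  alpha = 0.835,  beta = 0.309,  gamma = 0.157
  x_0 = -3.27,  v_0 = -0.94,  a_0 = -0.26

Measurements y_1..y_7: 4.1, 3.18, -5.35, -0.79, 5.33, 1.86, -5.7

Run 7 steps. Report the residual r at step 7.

resid = -8.1125

step 1: x_pred=-3.8155  r=7.9155  x^+=2.7939  v^+=3.4490  a^+=8.2636
step 2: x_pred=5.8612  r=-2.6812  x^+=3.6224  v^+=6.3771  a^+=5.3763
step 3: x_pred=7.8499  r=-13.1999  x^+=-3.1720  v^+=1.7270  a^+=-8.8375
step 4: x_pred=-3.5279  r=2.7379  x^+=-1.2418  v^+=-1.4785  a^+=-5.8893
step 5: x_pred=-2.8988  r=8.2288  x^+=3.9722  v^+=0.0500  a^+=2.9717
step 6: x_pred=4.4325  r=-2.5725  x^+=2.2845  v^+=0.1826  a^+=0.2015
step 7: x_pred=2.4125  r=-8.1125  x^+=-4.3614  v^+=-4.3507  a^+=-8.5341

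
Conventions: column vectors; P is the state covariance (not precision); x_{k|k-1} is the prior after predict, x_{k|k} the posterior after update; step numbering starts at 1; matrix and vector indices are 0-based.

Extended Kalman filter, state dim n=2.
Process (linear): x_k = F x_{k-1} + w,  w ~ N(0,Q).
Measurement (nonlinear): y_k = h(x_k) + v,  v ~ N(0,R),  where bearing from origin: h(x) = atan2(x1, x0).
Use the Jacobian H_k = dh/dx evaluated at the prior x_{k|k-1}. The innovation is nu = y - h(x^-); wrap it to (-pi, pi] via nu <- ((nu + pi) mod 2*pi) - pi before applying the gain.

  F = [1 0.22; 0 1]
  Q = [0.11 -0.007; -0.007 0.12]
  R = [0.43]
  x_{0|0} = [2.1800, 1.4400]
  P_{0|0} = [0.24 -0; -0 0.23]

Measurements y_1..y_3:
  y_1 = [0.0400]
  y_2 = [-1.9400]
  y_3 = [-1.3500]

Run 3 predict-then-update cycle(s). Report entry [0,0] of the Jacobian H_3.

step 1: x^-=[2.4968, 1.4400]  P^-=[0.3611 0.0436; 0.0436 0.3500]  H_jac=[-0.1733 0.3005]  S=[0.4679]  K=[-0.1058; 0.2087]  nu=[-0.4831]  x^+=[2.5479, 1.3392]  P^+=[0.3559 0.0539; 0.0539 0.3296]
step 2: x^-=[2.8425, 1.3392]  P^-=[0.5056 0.1194; 0.1194 0.4496]  H_jac=[-0.1356 0.2879]  S=[0.4672]  K=[-0.0732; 0.2424]  nu=[-2.3803]  x^+=[3.0167, 0.7623]  P^+=[0.5031 0.1277; 0.1277 0.4222]
step 3: x^-=[3.1844, 0.7623]  P^-=[0.6897 0.2136; 0.2136 0.5422]  H_jac=[-0.0711 0.2970]  S=[0.4723]  K=[0.0305; 0.3088]  nu=[-1.5850]  x^+=[3.1360, 0.2728]  P^+=[0.6893 0.2092; 0.2092 0.4971]

H_jac[0,0] = -0.0711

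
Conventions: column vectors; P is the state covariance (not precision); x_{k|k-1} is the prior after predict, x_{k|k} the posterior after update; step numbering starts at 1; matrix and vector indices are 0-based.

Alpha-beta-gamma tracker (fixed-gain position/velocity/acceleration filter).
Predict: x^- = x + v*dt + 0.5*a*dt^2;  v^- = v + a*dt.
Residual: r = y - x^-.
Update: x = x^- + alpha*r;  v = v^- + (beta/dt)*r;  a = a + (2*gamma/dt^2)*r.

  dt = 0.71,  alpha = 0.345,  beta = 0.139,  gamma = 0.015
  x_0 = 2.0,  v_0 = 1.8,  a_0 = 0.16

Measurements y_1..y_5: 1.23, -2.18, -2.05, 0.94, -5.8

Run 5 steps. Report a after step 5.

a_post = -0.8066

step 1: x_pred=3.3183  r=-2.0883  x^+=2.5979  v^+=1.5048  a^+=0.0357
step 2: x_pred=3.6752  r=-5.8552  x^+=1.6552  v^+=0.3838  a^+=-0.3127
step 3: x_pred=1.8489  r=-3.8989  x^+=0.5038  v^+=-0.6015  a^+=-0.5448
step 4: x_pred=-0.0606  r=1.0006  x^+=0.2846  v^+=-0.7924  a^+=-0.4852
step 5: x_pred=-0.4003  r=-5.3997  x^+=-2.2632  v^+=-2.1940  a^+=-0.8066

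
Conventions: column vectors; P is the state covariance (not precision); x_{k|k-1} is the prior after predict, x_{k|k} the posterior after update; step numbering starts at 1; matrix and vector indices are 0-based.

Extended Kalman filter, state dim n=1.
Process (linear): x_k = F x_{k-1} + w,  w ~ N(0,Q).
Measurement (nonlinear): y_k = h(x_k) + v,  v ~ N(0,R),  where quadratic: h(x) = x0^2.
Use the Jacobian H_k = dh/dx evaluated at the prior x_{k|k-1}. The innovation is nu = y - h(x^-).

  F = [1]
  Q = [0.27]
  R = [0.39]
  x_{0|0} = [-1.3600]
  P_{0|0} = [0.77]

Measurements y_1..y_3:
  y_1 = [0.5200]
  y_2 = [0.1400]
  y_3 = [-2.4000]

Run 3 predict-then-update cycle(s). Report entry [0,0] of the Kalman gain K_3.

step 1: x^-=[-1.3600]  P^-=[1.0400]  H_jac=[-2.7200]  S=[8.0843]  K=[-0.3499]  nu=[-1.3296]  x^+=[-0.8948]  P^+=[0.0502]
step 2: x^-=[-0.8948]  P^-=[0.3202]  H_jac=[-1.7895]  S=[1.4153]  K=[-0.4048]  nu=[-0.6606]  x^+=[-0.6273]  P^+=[0.0882]
step 3: x^-=[-0.6273]  P^-=[0.3582]  H_jac=[-1.2547]  S=[0.9539]  K=[-0.4712]  nu=[-2.7935]  x^+=[0.6889]  P^+=[0.1465]

K[0,0] = -0.4712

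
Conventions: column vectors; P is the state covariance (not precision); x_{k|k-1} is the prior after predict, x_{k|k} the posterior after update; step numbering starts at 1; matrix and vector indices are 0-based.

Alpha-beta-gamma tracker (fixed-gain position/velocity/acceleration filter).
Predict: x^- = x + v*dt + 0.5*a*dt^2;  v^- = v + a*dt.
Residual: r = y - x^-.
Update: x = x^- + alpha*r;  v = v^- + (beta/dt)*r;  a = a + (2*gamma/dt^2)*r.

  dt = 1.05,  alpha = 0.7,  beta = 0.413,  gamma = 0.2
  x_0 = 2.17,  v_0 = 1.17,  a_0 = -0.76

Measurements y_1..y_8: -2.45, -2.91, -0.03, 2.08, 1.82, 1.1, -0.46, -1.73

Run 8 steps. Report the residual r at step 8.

step 1: x_pred=2.9795  r=-5.4295  x^+=-0.8211  v^+=-1.7636  a^+=-2.7299
step 2: x_pred=-4.1778  r=1.2678  x^+=-3.2903  v^+=-4.1314  a^+=-2.2699
step 3: x_pred=-8.8796  r=8.8496  x^+=-2.6849  v^+=-3.0340  a^+=0.9408
step 4: x_pred=-5.3519  r=7.4319  x^+=-0.1496  v^+=0.8771  a^+=3.6372
step 5: x_pred=2.7764  r=-0.9564  x^+=2.1069  v^+=4.3200  a^+=3.2902
step 6: x_pred=8.4566  r=-7.3566  x^+=3.3070  v^+=4.8811  a^+=0.6211
step 7: x_pred=8.7745  r=-9.2345  x^+=2.3104  v^+=1.9010  a^+=-2.7292
step 8: x_pred=2.8019  r=-4.5319  x^+=-0.3704  v^+=-2.7472  a^+=-4.3735

resid = -4.5319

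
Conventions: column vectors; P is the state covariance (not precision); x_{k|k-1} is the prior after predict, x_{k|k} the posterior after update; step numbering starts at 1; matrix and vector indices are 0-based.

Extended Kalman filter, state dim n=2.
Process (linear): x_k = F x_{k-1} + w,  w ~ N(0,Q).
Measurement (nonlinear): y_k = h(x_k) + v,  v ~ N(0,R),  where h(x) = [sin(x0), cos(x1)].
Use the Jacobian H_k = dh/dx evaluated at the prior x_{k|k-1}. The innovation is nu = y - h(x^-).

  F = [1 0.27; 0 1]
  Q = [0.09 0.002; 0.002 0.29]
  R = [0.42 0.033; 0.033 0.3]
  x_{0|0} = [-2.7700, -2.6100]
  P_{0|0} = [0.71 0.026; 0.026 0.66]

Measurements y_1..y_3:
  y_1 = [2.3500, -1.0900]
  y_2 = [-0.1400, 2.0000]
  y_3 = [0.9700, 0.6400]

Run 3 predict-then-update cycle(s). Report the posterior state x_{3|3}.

x_post = [-5.8993, -1.0347]

step 1: x^-=[-3.4747, -2.6100]  P^-=[0.8622 0.2062; 0.2062 0.9500]  H_jac=[-0.9450 0.0000; 0.0000 0.5069]  S=[1.1900 -0.0658; -0.0658 0.5441]  K=[-0.6786 0.1101; -0.1156 0.8711]  nu=[2.0230, -0.2280]  x^+=[-4.8726, -3.0425]  P^+=[0.2977 0.0210; 0.0210 0.5080]
step 2: x^-=[-5.6941, -3.0425]  P^-=[0.4361 0.1601; 0.1601 0.7980]  H_jac=[0.8314 0.0000; 0.0000 0.0990]  S=[0.7215 0.0462; 0.0462 0.3078]  K=[0.5041 -0.0241; 0.1697 0.2311]  nu=[-0.6956, 2.9951]  x^+=[-6.1171, -2.4685]  P^+=[0.2537 0.0949; 0.0949 0.7572]
step 3: x^-=[-6.7836, -2.4685]  P^-=[0.4501 0.3013; 0.3013 1.0472]  H_jac=[0.8774 0.0000; 0.0000 0.6234]  S=[0.7665 0.1978; 0.1978 0.7070]  K=[0.4814 0.1310; 0.1149 0.8912]  nu=[1.4498, 1.4219]  x^+=[-5.8993, -1.0347]  P^+=[0.2354 0.0885; 0.0885 0.4349]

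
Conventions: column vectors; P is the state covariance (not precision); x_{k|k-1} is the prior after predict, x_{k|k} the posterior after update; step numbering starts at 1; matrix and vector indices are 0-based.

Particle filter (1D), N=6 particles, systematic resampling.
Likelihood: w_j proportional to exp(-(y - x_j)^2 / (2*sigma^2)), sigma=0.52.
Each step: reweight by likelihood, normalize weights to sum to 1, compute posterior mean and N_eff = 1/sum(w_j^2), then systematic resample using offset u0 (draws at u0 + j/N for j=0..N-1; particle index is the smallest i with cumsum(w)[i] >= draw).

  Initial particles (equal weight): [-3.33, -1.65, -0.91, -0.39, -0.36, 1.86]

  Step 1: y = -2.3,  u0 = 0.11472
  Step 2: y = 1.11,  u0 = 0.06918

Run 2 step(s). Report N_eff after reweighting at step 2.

step 1: w=[0.2237, 0.7283, 0.0447, 0.0019, 0.0015, 0.0000]  mean=-1.9884  Neff=1.7170  idx=[0, 1, 1, 1, 1, 1]
step 2: w=[0.0000, 0.2000, 0.2000, 0.2000, 0.2000, 0.2000]  mean=-1.6500  Neff=5.0000  idx=[1, 2, 3, 3, 4, 5]

N_eff = 5.0000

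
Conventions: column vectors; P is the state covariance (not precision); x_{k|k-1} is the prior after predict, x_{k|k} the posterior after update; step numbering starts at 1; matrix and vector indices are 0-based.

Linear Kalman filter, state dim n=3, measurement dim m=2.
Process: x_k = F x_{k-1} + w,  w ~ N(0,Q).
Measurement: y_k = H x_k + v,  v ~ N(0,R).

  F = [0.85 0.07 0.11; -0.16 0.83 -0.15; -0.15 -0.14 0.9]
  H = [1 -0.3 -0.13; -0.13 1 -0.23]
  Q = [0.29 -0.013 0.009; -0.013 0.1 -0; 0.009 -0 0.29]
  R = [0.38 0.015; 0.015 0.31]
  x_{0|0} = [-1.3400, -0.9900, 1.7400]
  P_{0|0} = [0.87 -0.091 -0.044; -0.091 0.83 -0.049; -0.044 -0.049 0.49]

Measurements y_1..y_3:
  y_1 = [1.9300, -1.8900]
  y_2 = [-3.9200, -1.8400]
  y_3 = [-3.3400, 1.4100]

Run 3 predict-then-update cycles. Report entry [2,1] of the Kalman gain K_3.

K[2,1] = -0.4844

step 1: x^-=[-1.0169, -0.8683, 1.9056]  P^-=[0.9088 -0.1519 -0.0850; -0.1519 0.7393 -0.1647; -0.0850 -0.1647 0.7431]  S=[1.4683 -0.4324; -0.4324 1.2142]  K=[0.6667 0.0311; -0.0521 0.6378; -0.1886 -0.3345]  nu=[2.9341, -0.7156]  x^+=[0.9169, -1.4777, 1.5917]  P^+=[0.2730 0.0582 0.0132; 0.0582 0.2127 0.0354; 0.0132 0.0354 0.6097]
step 2: x^-=[0.8510, -1.6119, 1.5019]  P^-=[0.5056 -0.0065 0.0365; -0.0065 0.2436 -0.0808; 0.0365 -0.0808 0.7841]  S=[0.9088 -0.1100; -0.1100 0.6446]  K=[0.5494 -0.0314; -0.0272 0.4033; -0.0972 -0.4290]  nu=[-5.0594, 0.2280]  x^+=[-1.9358, -1.3824, 1.8959]  P^+=[0.2268 0.0397 0.0508; 0.0397 0.1356 0.0253; 0.0508 0.0253 0.6660]
step 3: x^-=[-1.5336, -1.1220, 2.1902]  P^-=[0.4772 -0.0247 0.0788; -0.0247 0.1998 -0.0910; 0.0788 -0.0910 0.8188]  S=[0.8763 -0.1194; -0.1194 0.6142]  K=[0.5322 -0.0673; -0.0343 0.3580; -0.0664 -0.4844]  nu=[-1.8583, 2.8364]  x^+=[-2.7134, -0.0429, 0.9398]  P^+=[0.2177 0.0291 0.0595; 0.0291 0.1171 0.0126; 0.0595 0.0126 0.6785]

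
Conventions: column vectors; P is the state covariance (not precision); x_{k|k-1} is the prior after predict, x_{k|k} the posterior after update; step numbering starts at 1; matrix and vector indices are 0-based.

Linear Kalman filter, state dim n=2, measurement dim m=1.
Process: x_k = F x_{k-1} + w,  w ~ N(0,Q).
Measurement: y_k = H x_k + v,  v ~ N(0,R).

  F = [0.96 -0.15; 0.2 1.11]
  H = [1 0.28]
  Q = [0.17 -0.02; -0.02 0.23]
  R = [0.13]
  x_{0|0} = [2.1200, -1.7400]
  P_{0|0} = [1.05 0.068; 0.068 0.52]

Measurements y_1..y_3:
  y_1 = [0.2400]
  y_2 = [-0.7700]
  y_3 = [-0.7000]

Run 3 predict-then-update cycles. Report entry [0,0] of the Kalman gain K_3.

step 1: x^-=[2.2962, -1.5074]  P^-=[1.1298 0.1654; 0.1654 0.9429]  S=[1.4264]  K=[0.8246; 0.3011]  nu=[-1.6341]  x^+=[0.9488, -1.9994]  P^+=[0.1600 -0.1887; -0.1887 0.8136]
step 2: x^-=[1.2107, -2.0296]  P^-=[0.3901 -0.3201; -0.3201 1.1551]  S=[0.4314]  K=[0.6965; 0.0076]  nu=[-1.4124]  x^+=[0.2269, -2.0404]  P^+=[0.1808 -0.3224; -0.3224 1.1550]
step 3: x^-=[0.5239, -2.2194]  P^-=[0.4555 -0.5115; -0.5115 1.5172]  S=[0.4180]  K=[0.7471; -0.2073]  nu=[-0.6025]  x^+=[0.0738, -2.0945]  P^+=[0.2222 -0.4467; -0.4467 1.4992]

K[0,0] = 0.7471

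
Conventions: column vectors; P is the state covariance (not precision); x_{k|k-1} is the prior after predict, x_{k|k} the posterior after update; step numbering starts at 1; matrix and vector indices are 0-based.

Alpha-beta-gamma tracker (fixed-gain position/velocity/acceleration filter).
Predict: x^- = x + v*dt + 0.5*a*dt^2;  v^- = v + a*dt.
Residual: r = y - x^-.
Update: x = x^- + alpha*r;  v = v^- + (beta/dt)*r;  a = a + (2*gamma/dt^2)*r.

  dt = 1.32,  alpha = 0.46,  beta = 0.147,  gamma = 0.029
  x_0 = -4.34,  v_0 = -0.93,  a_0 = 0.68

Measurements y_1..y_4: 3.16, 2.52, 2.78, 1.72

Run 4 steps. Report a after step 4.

a_post = 0.6603

step 1: x_pred=-4.9752  r=8.1352  x^+=-1.2330  v^+=0.8736  a^+=0.9508
step 2: x_pred=0.7484  r=1.7716  x^+=1.5634  v^+=2.3259  a^+=1.0098
step 3: x_pred=5.5133  r=-2.7333  x^+=4.2560  v^+=3.3544  a^+=0.9188
step 4: x_pred=9.4842  r=-7.7642  x^+=5.9127  v^+=3.7026  a^+=0.6603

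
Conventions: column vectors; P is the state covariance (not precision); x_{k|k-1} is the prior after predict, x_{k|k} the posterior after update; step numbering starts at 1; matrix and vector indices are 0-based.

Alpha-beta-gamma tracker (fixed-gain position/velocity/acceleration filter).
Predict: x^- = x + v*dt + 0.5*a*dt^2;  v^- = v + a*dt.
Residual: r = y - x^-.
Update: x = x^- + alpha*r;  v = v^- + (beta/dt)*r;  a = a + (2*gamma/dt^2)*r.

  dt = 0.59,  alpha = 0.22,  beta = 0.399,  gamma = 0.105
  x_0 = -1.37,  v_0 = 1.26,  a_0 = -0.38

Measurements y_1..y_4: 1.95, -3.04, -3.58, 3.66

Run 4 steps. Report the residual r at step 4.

resid = 6.7991

step 1: x_pred=-0.6927  r=2.6427  x^+=-0.1113  v^+=2.8230  a^+=1.2143
step 2: x_pred=1.7656  r=-4.8056  x^+=0.7084  v^+=0.2896  a^+=-1.6848
step 3: x_pred=0.5860  r=-4.1660  x^+=-0.3305  v^+=-3.5218  a^+=-4.1980
step 4: x_pred=-3.1391  r=6.7991  x^+=-1.6433  v^+=-1.4006  a^+=-0.0963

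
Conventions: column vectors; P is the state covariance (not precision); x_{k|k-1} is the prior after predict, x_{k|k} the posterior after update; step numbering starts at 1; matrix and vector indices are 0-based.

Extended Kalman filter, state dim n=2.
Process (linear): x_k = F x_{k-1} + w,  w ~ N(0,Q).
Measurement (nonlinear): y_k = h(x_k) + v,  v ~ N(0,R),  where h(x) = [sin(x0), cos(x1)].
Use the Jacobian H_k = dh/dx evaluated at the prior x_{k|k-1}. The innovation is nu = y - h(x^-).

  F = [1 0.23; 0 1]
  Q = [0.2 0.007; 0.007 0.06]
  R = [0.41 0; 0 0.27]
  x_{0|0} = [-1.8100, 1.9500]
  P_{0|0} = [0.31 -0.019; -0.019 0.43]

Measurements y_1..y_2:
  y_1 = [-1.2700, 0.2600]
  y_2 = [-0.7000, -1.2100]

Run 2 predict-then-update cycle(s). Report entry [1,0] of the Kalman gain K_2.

K[1,0] = 0.0334

step 1: x^-=[-1.3615, 1.9500]  P^-=[0.5240 0.0869; 0.0869 0.4900]  H_jac=[0.2078 0.0000; 0.0000 -0.9290]  S=[0.4326 -0.0168; -0.0168 0.6929]  K=[0.2474 -0.1105; 0.0163 -0.6566]  nu=[-0.2918, 0.6302]  x^+=[-1.5033, 1.5315]  P^+=[0.4882 0.0321; 0.0321 0.1908]
step 2: x^-=[-1.1511, 1.5315]  P^-=[0.7130 0.0830; 0.0830 0.2508]  H_jac=[0.4075 0.0000; 0.0000 -0.9992]  S=[0.5284 -0.0338; -0.0338 0.5204]  K=[0.5419 -0.1242; 0.0334 -0.4794]  nu=[0.2132, -1.2493]  x^+=[-0.8804, 2.1375]  P^+=[0.5453 0.0336; 0.0336 0.1295]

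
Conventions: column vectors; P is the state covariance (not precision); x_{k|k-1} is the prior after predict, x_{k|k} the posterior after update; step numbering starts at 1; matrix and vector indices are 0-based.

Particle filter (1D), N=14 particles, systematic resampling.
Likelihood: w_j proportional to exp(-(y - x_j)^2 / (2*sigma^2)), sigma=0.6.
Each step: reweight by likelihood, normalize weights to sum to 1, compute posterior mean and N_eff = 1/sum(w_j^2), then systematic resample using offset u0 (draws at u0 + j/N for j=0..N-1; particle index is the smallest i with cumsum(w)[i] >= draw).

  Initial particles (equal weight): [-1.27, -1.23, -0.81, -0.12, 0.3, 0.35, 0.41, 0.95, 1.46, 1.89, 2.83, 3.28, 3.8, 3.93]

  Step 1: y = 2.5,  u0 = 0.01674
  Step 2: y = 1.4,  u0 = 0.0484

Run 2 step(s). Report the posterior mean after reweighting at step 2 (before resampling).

post_mean = 1.7055

step 1: w=[0.0000, 0.0000, 0.0000, 0.0000, 0.0005, 0.0007, 0.0010, 0.0154, 0.0967, 0.2590, 0.3733, 0.1865, 0.0415, 0.0254]  mean=2.5716  Neff=3.9506  idx=[7, 8, 9, 9, 9, 10, 10, 10, 10, 10, 10, 11, 11, 12]
step 2: w=[0.1770, 0.2333, 0.1680, 0.1680, 0.1680, 0.0137, 0.0137, 0.0137, 0.0137, 0.0137, 0.0137, 0.0017, 0.0017, 0.0001]  mean=1.7055  Neff=5.8291  idx=[0, 0, 1, 1, 1, 1, 2, 2, 3, 3, 4, 4, 4, 9]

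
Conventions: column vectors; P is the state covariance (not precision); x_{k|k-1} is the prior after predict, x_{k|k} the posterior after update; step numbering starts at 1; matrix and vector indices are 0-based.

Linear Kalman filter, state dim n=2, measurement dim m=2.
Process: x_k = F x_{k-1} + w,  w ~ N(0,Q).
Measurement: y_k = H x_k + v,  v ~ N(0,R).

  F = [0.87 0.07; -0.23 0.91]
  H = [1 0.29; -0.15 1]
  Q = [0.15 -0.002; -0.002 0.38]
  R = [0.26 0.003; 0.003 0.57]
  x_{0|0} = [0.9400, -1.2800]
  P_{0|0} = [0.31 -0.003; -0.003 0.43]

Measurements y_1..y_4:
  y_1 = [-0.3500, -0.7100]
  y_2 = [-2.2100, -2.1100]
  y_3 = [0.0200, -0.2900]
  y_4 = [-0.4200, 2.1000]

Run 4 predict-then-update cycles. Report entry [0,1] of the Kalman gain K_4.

step 1: x^-=[0.7282, -1.3810]  P^-=[0.3864 -0.0390; -0.0390 0.7537]  S=[0.6872 0.1264; 0.1264 1.3441]  K=[0.5689 -0.1256; 0.1602 0.5501]  nu=[-0.6777, 0.7802]  x^+=[0.2446, -1.0604]  P^+=[0.1608 -0.0458; -0.0458 0.3071]
step 2: x^-=[0.1386, -1.0213]  P^-=[0.2677 -0.0501; -0.0501 0.6620]  S=[0.5543 0.1069; 0.1069 1.2531]  K=[0.4784 -0.1128; 0.1555 0.5210]  nu=[-2.0524, -1.0679]  x^+=[-0.7229, -1.8968]  P^+=[0.1364 -0.0424; -0.0424 0.2911]
step 3: x^-=[-0.7617, -1.5598]  P^-=[0.2495 -0.0437; -0.0437 0.6460]  S=[0.5385 0.1112; 0.1112 1.2347]  K=[0.4619 -0.1073; 0.1607 0.5140]  nu=[1.2340, 1.1556]  x^+=[-0.3156, -0.7675]  P^+=[0.1314 -0.0400; -0.0400 0.2875]
step 4: x^-=[-0.3283, -0.6258]  P^-=[0.2460 -0.0410; -0.0410 0.6418]  S=[0.5362 0.1130; 0.1130 1.2296]  K=[0.4588 -0.1055; 0.1627 0.5120]  nu=[0.0898, 2.6766]  x^+=[-0.5696, 0.7592]  P^+=[0.1304 -0.0392; -0.0392 0.2864]

K[0,1] = -0.1055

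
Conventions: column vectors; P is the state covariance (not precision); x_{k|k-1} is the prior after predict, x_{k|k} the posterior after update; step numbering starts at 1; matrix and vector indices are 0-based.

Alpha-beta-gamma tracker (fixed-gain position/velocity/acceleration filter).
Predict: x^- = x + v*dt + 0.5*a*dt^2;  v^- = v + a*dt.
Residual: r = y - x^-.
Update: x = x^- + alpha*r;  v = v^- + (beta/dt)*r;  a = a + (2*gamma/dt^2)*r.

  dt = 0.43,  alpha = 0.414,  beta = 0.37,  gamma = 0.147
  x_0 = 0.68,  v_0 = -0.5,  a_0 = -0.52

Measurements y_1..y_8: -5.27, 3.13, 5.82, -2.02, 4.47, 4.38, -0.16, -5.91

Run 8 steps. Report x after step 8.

step 1: x_pred=0.4169  r=-5.6869  x^+=-1.9375  v^+=-5.6170  a^+=-9.5625
step 2: x_pred=-5.2368  r=8.3668  x^+=-1.7730  v^+=-2.5295  a^+=3.7412
step 3: x_pred=-2.5148  r=8.3348  x^+=0.9358  v^+=6.2510  a^+=16.9939
step 4: x_pred=5.1948  r=-7.2148  x^+=2.2079  v^+=7.3502  a^+=5.5220
step 5: x_pred=5.8790  r=-1.4090  x^+=5.2957  v^+=8.5123  a^+=3.2816
step 6: x_pred=9.2593  r=-4.8793  x^+=7.2393  v^+=5.7249  a^+=-4.4768
step 7: x_pred=9.2871  r=-9.4471  x^+=5.3760  v^+=-4.3291  a^+=-19.4982
step 8: x_pred=1.7119  r=-7.6219  x^+=-1.4436  v^+=-19.2716  a^+=-31.6174

x_post = -1.4436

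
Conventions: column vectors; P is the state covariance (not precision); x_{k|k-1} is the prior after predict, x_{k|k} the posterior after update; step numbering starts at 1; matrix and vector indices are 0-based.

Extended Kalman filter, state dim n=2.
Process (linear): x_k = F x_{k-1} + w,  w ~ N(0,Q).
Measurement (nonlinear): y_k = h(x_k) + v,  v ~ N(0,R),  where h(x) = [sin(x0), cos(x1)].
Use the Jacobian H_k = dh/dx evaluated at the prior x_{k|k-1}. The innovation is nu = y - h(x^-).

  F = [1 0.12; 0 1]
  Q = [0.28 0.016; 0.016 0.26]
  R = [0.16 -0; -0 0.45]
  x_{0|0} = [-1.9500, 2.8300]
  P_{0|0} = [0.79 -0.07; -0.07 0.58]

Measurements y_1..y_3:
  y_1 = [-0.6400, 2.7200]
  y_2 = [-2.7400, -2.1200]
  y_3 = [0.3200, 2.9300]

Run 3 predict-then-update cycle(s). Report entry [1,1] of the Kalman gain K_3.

step 1: x^-=[-1.6104, 2.8300]  P^-=[1.0616 0.0156; 0.0156 0.8400]  H_jac=[-0.0396 0.0000; 0.0000 -0.3066]  S=[0.1617 0.0002; 0.0002 0.5290]  K=[-0.2600 -0.0089; -0.0033 -0.4869]  nu=[0.3592, 3.6718]  x^+=[-1.7366, 1.0412]  P^+=[1.0506 0.0131; 0.0131 0.7146]
step 2: x^-=[-1.6117, 1.0412]  P^-=[1.3440 0.1149; 0.1149 0.9746]  H_jac=[-0.0409 0.0000; 0.0000 -0.8630]  S=[0.1622 0.0041; 0.0041 1.1759]  K=[-0.3367 -0.0832; -0.0111 -0.7153]  nu=[-1.7408, -2.6252]  x^+=[-0.8073, 2.9382]  P^+=[1.3173 0.0434; 0.0434 0.3730]
step 3: x^-=[-0.4547, 2.9382]  P^-=[1.6131 0.1041; 0.1041 0.6330]  H_jac=[0.8984 0.0000; 0.0000 -0.2020]  S=[1.4619 -0.0189; -0.0189 0.4758]  K=[0.9912 -0.0048; 0.0605 -0.2663]  nu=[0.7592, 3.9094]  x^+=[0.2789, 1.9430]  P^+=[0.1765 0.0108; 0.0108 0.5932]

K[1,1] = -0.2663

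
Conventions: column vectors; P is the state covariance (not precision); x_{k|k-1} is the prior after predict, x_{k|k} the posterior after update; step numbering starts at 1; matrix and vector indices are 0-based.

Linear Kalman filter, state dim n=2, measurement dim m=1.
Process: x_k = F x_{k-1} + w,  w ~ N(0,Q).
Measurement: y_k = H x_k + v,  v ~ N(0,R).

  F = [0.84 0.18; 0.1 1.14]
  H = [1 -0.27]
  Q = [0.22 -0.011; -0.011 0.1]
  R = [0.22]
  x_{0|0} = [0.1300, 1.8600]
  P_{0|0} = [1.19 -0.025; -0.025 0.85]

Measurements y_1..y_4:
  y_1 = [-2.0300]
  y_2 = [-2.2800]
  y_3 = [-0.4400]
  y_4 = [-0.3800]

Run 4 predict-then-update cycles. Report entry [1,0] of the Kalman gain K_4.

step 1: x^-=[0.4440, 2.1334]  P^-=[1.0796 0.2390; 0.2390 1.2109]  S=[1.2589]  K=[0.8064; -0.0699]  nu=[-1.8980]  x^+=[-1.0865, 2.2660]  P^+=[0.2611 0.3099; 0.3099 1.2047]
step 2: x^-=[-0.5048, 2.4746]  P^-=[0.5370 0.5605; 0.5605 1.7389]  S=[0.5811]  K=[0.6637; 0.1566]  nu=[-1.1071]  x^+=[-1.2395, 2.3013]  P^+=[0.2810 0.5001; 0.5001 1.7247]
step 3: x^-=[-0.6270, 2.4995]  P^-=[0.6254 0.8544; 0.8544 2.4582]  S=[0.5632]  K=[0.7008; 0.3386]  nu=[0.8618]  x^+=[-0.0230, 2.7913]  P^+=[0.3488 0.7208; 0.7208 2.3937]
step 4: x^-=[0.4831, 3.1797]  P^-=[0.7616 1.2127; 1.2127 3.3786]  S=[0.5731]  K=[0.7577; 0.5242]  nu=[-0.0046]  x^+=[0.4796, 3.1773]  P^+=[0.4326 0.9850; 0.9850 3.2211]

K[1,0] = 0.5242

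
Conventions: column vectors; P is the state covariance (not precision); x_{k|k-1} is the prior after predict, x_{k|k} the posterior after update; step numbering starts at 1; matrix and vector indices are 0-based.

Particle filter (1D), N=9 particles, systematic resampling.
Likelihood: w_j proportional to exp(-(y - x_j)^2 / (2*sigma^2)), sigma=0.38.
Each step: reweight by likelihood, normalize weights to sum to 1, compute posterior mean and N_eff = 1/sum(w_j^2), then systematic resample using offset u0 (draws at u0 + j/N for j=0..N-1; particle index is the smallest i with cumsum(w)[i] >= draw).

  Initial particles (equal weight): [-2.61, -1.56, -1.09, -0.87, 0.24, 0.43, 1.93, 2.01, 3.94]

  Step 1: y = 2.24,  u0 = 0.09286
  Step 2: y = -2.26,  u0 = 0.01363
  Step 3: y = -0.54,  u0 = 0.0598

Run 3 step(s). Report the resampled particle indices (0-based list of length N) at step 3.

resampled_idx = [0, 1, 2, 3, 4, 5, 5, 6, 7]

step 1: w=[0.0000, 0.0000, 0.0000, 0.0000, 0.0000, 0.0000, 0.4627, 0.5373, 0.0000]  mean=1.9730  Neff=1.9891  idx=[6, 6, 6, 6, 7, 7, 7, 7, 7]
step 2: w=[0.2232, 0.2232, 0.2232, 0.2232, 0.0214, 0.0214, 0.0214, 0.0214, 0.0214]  mean=1.9386  Neff=4.9604  idx=[0, 0, 1, 1, 2, 2, 3, 3, 4]
step 3: w=[0.1212, 0.1212, 0.1212, 0.1212, 0.1212, 0.1212, 0.1212, 0.1212, 0.0302]  mean=1.9324  Neff=8.4402  idx=[0, 1, 2, 3, 4, 5, 5, 6, 7]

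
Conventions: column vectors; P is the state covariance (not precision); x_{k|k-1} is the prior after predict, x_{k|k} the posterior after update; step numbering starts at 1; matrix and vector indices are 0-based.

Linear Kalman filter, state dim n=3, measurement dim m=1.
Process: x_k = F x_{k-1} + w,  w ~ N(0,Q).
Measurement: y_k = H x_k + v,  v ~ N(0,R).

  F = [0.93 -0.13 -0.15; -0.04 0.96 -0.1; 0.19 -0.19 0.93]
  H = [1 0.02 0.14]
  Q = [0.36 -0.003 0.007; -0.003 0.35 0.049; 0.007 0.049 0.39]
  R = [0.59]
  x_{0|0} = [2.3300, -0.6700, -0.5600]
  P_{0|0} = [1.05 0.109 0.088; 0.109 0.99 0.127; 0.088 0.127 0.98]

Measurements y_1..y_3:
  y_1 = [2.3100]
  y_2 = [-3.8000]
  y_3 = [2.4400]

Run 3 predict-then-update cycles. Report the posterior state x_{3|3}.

x_post = [0.8505, -0.5173, 0.0718]

step 1: x^-=[2.3380, -0.6804, 0.0492]  P^-=[1.2610 -0.0773 0.1202; -0.0773 1.2418 -0.0991; 0.1202 -0.0991 1.2896]  S=[1.9067]  K=[0.6693; -0.0348; 0.1567]  nu=[-0.0213]  x^+=[2.3238, -0.6797, 0.0459]  P^+=[0.4067 -0.0329 -0.0798; -0.0329 1.2395 -0.0887; -0.0798 -0.0887 1.2428]
step 2: x^-=[2.2426, -0.7500, 0.6133]  P^-=[0.7874 -0.1652 -0.1158; -0.1652 1.5243 -0.3784; -0.1158 -0.3784 1.5299]  S=[1.3669]  K=[0.5618; -0.1373; 0.0665]  nu=[-6.1134]  x^+=[-1.1920, 0.0893, 0.2071]  P^+=[0.3560 -0.0597 -0.1668; -0.0597 1.4986 -0.3660; -0.1668 -0.3660 1.5238]
step 3: x^-=[-1.1512, 0.1127, -0.0509]  P^-=[0.7742 -0.1716 -0.1993; -0.1716 1.8204 -0.7044; -0.1993 -0.7044 1.8496]  S=[1.3346]  K=[0.5566; -0.1752; 0.0341]  nu=[3.5961]  x^+=[0.8505, -0.5173, 0.0718]  P^+=[0.3607 -0.0414 -0.2247; -0.0414 1.7794 -0.6964; -0.2247 -0.6964 1.8480]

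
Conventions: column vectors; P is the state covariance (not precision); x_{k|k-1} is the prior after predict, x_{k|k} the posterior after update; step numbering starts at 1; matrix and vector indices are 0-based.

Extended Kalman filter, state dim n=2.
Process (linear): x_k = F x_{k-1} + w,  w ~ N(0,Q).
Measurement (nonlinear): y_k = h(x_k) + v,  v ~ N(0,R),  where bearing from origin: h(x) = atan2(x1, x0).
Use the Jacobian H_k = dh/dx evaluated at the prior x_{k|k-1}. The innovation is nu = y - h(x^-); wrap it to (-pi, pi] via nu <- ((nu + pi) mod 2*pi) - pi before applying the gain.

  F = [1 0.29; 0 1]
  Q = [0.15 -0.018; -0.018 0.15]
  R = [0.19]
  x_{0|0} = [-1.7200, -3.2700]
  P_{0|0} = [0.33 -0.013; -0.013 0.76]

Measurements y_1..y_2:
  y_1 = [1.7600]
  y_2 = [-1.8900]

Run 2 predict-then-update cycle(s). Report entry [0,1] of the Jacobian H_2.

H_jac[0,1] = -0.1904

step 1: x^-=[-2.6683, -3.2700]  P^-=[0.5364 0.1894; 0.1894 0.9100]  H_jac=[0.1836 -0.1498]  S=[0.2181]  K=[0.3214; -0.4656]  nu=[-2.2680]  x^+=[-3.3973, -2.2139]  P^+=[0.5138 0.2220; 0.2220 0.8627]
step 2: x^-=[-4.0393, -2.2139]  P^-=[0.8652 0.4542; 0.4542 1.0127]  H_jac=[0.1043 -0.1904]  S=[0.2181]  K=[0.0174; -0.6667]  nu=[0.7502]  x^+=[-4.0262, -2.7141]  P^+=[0.8651 0.4568; 0.4568 0.9158]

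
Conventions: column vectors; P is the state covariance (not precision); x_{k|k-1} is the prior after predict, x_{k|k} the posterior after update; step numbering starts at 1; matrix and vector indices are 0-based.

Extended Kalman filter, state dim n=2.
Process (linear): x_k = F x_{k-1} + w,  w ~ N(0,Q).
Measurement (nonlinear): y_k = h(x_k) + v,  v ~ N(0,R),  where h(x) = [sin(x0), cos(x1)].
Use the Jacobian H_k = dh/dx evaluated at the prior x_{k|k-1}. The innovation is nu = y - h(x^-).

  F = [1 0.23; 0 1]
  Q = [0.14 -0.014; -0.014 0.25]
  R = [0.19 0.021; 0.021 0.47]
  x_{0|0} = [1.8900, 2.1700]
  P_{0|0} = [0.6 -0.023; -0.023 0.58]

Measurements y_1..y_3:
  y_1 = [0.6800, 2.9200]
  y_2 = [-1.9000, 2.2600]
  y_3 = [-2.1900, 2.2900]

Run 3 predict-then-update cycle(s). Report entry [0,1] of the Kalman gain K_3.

K[0,1] = -0.1006

step 1: x^-=[2.3891, 2.1700]  P^-=[0.7601 0.0964; 0.0964 0.8300]  H_jac=[-0.7300 0.0000; 0.0000 -0.8258]  S=[0.5950 0.0791; 0.0791 1.0360]  K=[-0.9317 -0.0057; -0.0306 -0.6593]  nu=[-0.0035, 3.4840]  x^+=[2.3725, -0.1267]  P^+=[0.2427 0.0269; 0.0269 0.3760]
step 2: x^-=[2.3434, -0.1267]  P^-=[0.4149 0.0994; 0.0994 0.6260]  H_jac=[-0.6980 0.0000; 0.0000 0.1264]  S=[0.3921 0.0122; 0.0122 0.4800]  K=[-0.7400 0.0450; -0.1822 0.1695]  nu=[-2.6161, 1.2680]  x^+=[4.3363, 0.5649]  P^+=[0.2001 0.0445; 0.0445 0.5999]
step 3: x^-=[4.4662, 0.5649]  P^-=[0.3923 0.1685; 0.1685 0.8499]  H_jac=[-0.2437 0.0000; 0.0000 -0.5353]  S=[0.2133 0.0430; 0.0430 0.7136]  K=[-0.4279 -0.1006; -0.0648 -0.6337]  nu=[-1.2202, 1.4453]  x^+=[4.8429, -0.2720]  P^+=[0.3423 0.1051; 0.1051 0.5589]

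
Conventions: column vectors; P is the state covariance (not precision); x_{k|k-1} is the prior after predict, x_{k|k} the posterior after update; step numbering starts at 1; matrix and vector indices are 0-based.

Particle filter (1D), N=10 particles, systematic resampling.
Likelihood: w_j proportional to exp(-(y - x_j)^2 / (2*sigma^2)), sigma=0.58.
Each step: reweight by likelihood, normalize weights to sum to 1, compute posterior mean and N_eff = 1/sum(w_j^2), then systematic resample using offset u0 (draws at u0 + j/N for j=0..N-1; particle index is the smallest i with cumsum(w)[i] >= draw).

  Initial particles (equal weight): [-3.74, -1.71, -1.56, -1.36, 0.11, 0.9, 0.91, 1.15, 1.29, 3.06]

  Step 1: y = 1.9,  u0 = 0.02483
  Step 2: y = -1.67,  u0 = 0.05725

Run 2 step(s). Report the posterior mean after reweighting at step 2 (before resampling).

step 1: w=[0.0000, 0.0000, 0.0000, 0.0000, 0.0053, 0.1404, 0.1446, 0.2689, 0.3569, 0.0840]  mean=1.2851  Neff=4.0426  idx=[5, 5, 6, 7, 7, 7, 8, 8, 8, 9]
step 2: w=[0.2896, 0.2896, 0.2683, 0.0391, 0.0391, 0.0391, 0.0117, 0.0117, 0.0117, 0.0000]  mean=0.9457  Neff=4.0861  idx=[0, 0, 0, 1, 1, 1, 2, 2, 3, 5]

post_mean = 0.9457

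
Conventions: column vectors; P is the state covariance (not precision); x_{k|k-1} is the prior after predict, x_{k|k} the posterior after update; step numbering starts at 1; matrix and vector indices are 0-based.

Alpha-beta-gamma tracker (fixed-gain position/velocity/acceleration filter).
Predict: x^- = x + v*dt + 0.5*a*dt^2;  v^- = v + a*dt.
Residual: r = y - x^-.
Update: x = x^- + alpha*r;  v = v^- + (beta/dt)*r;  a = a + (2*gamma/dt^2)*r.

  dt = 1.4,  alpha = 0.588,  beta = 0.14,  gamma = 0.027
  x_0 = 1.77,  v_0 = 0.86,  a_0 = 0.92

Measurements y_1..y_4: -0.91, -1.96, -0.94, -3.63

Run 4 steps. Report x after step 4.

x_post = -0.0074

step 1: x_pred=3.8756  r=-4.7856  x^+=1.0617  v^+=1.6694  a^+=0.7882
step 2: x_pred=4.1713  r=-6.1313  x^+=0.5661  v^+=2.1597  a^+=0.6192
step 3: x_pred=4.1965  r=-5.1365  x^+=1.1763  v^+=2.5130  a^+=0.4777
step 4: x_pred=5.1626  r=-8.7926  x^+=-0.0074  v^+=2.3025  a^+=0.2355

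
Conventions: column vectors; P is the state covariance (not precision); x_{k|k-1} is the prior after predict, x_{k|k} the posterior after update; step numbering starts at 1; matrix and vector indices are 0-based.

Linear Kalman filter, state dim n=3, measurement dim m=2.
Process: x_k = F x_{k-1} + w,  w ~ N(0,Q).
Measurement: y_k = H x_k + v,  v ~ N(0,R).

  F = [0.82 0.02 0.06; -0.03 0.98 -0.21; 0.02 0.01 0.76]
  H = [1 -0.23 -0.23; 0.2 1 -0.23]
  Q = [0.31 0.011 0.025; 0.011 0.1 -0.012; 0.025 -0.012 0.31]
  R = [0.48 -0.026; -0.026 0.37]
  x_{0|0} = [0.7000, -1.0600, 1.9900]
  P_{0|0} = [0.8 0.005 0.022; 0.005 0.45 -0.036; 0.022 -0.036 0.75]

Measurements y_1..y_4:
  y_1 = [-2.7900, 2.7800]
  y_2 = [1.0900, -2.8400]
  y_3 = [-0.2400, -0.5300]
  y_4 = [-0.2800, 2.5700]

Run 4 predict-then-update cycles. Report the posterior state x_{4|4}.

x_post = [0.0456, 0.6718, -0.4717]

step 1: x^-=[0.6722, -1.4777, 1.5158]  P^-=[0.8530 -0.0111 0.0856; -0.0111 0.5808 -0.1550; 0.0856 -0.1550 0.7437]  S=[1.3524 0.0436; 0.0436 1.0832]  K=[0.6147 0.1043; -0.0990 0.5710; -0.0276 -0.2841]  nu=[-3.4534, 4.4719]  x^+=[-0.9841, 1.4177, 0.3409]  P^+=[0.3246 -0.0082 0.1485; -0.0082 0.2193 0.0165; 0.1485 0.0165 0.6546]
step 2: x^-=[-0.7582, 1.3473, 0.2536]  P^-=[0.5451 -0.0324 0.1531; -0.0324 0.3353 -0.1064; 0.1531 -0.1064 0.6930]  S=[1.0127 -0.0118; -0.0118 0.7857]  K=[0.5115 0.0603; -0.0788 0.4485; 0.0145 -0.2992]  nu=[2.2164, -3.9774]  x^+=[0.1356, -0.6111, 1.4755]  P^+=[0.2780 -0.0102 0.1580; -0.0102 0.1702 0.0005; 0.1580 0.0005 0.6224]
step 3: x^-=[0.1875, -0.9128, 1.1180]  P^-=[0.5144 -0.0360 0.1565; -0.0360 0.2935 -0.1139; 0.1565 -0.1139 0.6744]  S=[0.9781 -0.0123; -0.0123 0.7434]  K=[0.4982 0.0498; -0.0738 0.4192; 0.0242 -0.3194]  nu=[-0.3803, 0.6025]  x^+=[0.0280, -0.6322, 0.9164]  P^+=[0.2704 -0.0131 0.1546; -0.0131 0.1568 -0.0122; 0.1546 -0.0122 0.5978]
step 4: x^-=[0.0653, -0.8129, 0.6907]  P^-=[0.5088 -0.0382 0.1530; -0.0382 0.2850 -0.1196; 0.1530 -0.1196 0.6599]  S=[0.9733 -0.0123; -0.0123 0.7359]  K=[0.4962 0.0469; -0.0731 0.4130; 0.0253 -0.3267]  nu=[-0.3734, 3.5287]  x^+=[0.0456, 0.6718, -0.4717]  P^+=[0.2681 -0.0147 0.1500; -0.0147 0.1535 -0.0180; 0.1500 -0.0180 0.5805]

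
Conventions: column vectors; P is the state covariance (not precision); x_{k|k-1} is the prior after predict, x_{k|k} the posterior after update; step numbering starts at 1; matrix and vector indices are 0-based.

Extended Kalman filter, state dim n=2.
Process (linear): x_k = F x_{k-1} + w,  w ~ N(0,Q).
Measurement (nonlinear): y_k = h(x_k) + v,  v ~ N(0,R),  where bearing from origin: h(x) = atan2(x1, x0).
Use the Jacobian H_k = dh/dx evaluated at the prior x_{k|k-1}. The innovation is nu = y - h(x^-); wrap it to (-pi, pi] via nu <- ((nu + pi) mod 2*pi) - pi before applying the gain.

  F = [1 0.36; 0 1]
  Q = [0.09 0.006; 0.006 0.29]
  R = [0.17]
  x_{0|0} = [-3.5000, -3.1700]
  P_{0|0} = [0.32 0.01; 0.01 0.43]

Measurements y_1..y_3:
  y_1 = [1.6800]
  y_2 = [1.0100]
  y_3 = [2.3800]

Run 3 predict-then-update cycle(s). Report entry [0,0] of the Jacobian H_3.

step 1: x^-=[-4.6412, -3.1700]  P^-=[0.4729 0.1708; 0.1708 0.7200]  H_jac=[0.1003 -0.1469]  S=[0.1853]  K=[0.1207; -0.4785]  nu=[-2.0608]  x^+=[-4.8900, -2.1840]  P^+=[0.4702 0.1815; 0.1815 0.6776]
step 2: x^-=[-5.6762, -2.1840]  P^-=[0.7787 0.4314; 0.4314 0.9676]  H_jac=[0.0590 -0.1535]  S=[0.1877]  K=[-0.1078; -0.6554]  nu=[-2.4989]  x^+=[-5.4069, -0.5462]  P^+=[0.7765 0.4182; 0.4182 0.8870]
step 3: x^-=[-5.6035, -0.5462]  P^-=[1.2826 0.7435; 0.7435 1.1770]  H_jac=[0.0172 -0.1768]  S=[0.2026]  K=[-0.5396; -0.9636]  nu=[-0.8588]  x^+=[-5.1401, 0.2813]  P^+=[1.2236 0.6381; 0.6381 0.9888]

H_jac[0,0] = 0.0172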